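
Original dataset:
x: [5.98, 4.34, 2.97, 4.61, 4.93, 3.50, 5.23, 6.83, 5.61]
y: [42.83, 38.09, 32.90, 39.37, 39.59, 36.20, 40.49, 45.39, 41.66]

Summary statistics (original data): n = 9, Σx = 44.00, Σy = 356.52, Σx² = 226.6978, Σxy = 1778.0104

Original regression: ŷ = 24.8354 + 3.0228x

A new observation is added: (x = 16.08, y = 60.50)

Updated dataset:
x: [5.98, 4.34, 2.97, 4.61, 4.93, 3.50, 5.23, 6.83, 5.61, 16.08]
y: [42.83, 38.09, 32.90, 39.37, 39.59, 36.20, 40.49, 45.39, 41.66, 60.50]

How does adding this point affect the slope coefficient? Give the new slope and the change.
New slope β₁ = 1.9742 versus 3.0228 before: a change of -1.0486 (-34.7%).

x = 16.08 lies well outside the original x-range [2.97, 6.83] (x̄ ≈ 4.89), so this observation has high leverage and can move the slope substantially.

Step 1: Update the sums with the new point (n goes from 9 to 10)
Σx  = 44.00 + 16.08 = 60.08
Σy  = 356.52 + 60.50 = 417.02
Σx² = 226.6978 + 16.08² = 226.6978 + 258.5664 = 485.2642
Σxy = 1778.0104 + 16.08×60.50 = 1778.0104 + 972.8400 = 2750.8504

Step 2: Recompute the slope with b₁ = (nΣxy − ΣxΣy) / (nΣx² − (Σx)²)
Numerator   = 10×2750.8504 − 60.08×417.02 = 27508.5040 − 25054.5616 = 2453.9424
Denominator = 10×485.2642 − 60.08² = 4852.6420 − 3609.6064 = 1243.0356
b₁(new) = 2453.9424 / 1243.0356 = 1.9742

(Same formula on the original sums: (9×1778.0104 − 44.00×356.52) / (9×226.6978 − 44.00²) = 315.2136 / 104.2802 = 3.0228, matching the given fit.)

Step 3: Change in slope
Δβ₁ = 1.9742 − 3.0228 = -1.0486
Relative change = -1.0486 / 3.0228 × 100% = -34.7%
→ the slope decreases when the point is added.

A high-leverage point only changes the slope if it is off the original line; here y = 60.50 is below the original trend, so the slope decreases.
In practice: check such a point for data-entry or measurement error; investigate whether it comes from the same population as the rest of the sample.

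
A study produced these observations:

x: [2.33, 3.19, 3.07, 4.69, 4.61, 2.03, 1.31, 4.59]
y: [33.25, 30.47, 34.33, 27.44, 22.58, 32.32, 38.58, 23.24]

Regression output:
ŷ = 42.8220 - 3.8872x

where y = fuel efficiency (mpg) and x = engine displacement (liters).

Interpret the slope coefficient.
An increase of one liter in engine displacement is associated with a 3.8872 mpg decrease in predicted fuel efficiency.

The slope β₁ = -3.8872 gives the rate at which the fitted fuel efficiency changes with engine displacement.

Interpretation:
- Engine displacement up by 1 liter → predicted fuel efficiency decreases by 3.8872 mpg
- The effect is assumed constant over the observed range of x (linearity)

The intercept β₀ = 42.8220 is the predicted fuel efficiency when engine displacement = 0; since the smallest observed x is 1.31, this is an extrapolation and mainly anchors the line.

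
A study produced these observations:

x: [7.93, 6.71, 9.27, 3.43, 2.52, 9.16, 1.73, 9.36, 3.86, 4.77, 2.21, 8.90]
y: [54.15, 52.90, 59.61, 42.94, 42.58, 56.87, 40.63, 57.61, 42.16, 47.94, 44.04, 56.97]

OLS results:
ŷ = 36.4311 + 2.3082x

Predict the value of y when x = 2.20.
ŷ = 41.5091

x = 2.20 lies inside the observed range [1.73, 9.36], so the fitted equation applies directly:

ŷ = 36.4311 + 2.3082 × 2.20
ŷ = 36.4311 + 5.0780
ŷ = 41.5091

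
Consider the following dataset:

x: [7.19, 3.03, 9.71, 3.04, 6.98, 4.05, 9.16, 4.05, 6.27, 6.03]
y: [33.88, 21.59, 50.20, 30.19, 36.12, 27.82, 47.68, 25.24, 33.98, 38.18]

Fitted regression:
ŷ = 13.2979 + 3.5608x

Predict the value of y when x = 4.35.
ŷ = 28.7874

Plug x = 4.35 into the fitted line:

ŷ = 13.2979 + 3.5608 × 4.35
ŷ = 13.2979 + 15.4895
ŷ = 28.7874

This is the fitted mean response at that x — an individual observation would come with a wider prediction interval.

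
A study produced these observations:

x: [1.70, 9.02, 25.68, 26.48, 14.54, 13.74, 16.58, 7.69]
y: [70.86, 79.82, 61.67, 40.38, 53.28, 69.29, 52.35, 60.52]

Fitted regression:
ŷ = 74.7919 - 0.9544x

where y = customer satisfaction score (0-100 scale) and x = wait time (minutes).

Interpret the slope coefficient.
On average, satisfaction score is about 0.9544 points lower for every extra minute of wait time.

β₁ = -0.9544 is the change in predicted satisfaction score (points) per additional minute of wait time.

Interpretation:
- Wait time up by 1 minute → predicted satisfaction score decreases by 0.9544 points
- The effect is assumed constant over the observed range of x (linearity)

(β₀ = 74.7919 is the fitted value at x = 0 and is not part of the slope interpretation.)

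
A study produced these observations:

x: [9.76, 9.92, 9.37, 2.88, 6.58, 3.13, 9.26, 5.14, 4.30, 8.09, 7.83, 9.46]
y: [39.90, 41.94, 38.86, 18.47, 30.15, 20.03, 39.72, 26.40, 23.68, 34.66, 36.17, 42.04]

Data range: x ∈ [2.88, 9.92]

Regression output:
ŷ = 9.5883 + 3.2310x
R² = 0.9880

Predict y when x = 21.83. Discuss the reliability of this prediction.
ŷ = 80.1210, but this is extrapolation (above the data range [2.88, 9.92]) and may be unreliable.

Prediction calculation:
ŷ = 9.5883 + 3.2310 × 21.83
ŷ = 80.1210

Reliability:
- Data range: x ∈ [2.88, 9.92]
- Prediction point: x = 21.83 is 11.91 units above the observed range → this is EXTRAPOLATION, not interpolation

Why that matters here:
- The linear relationship may not hold outside the observed range
- The standard error of prediction grows with (x − x̄)², and x = 21.83 is far from x̄ = 7.14
- There are no observations near this x to validate the fitted line there

A defensible statement: 'if the linear trend continued to x = 21.83, y would be about 80.1210' — the premise is untested.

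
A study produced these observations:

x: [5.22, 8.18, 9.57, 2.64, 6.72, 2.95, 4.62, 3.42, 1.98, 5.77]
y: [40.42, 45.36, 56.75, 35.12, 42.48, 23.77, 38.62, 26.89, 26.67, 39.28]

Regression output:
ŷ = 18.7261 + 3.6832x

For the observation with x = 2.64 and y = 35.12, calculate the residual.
Residual = 6.6703

The residual is the difference between the actual value and the predicted value:

Residual = y - ŷ

Step 1: Calculate predicted value
ŷ = 18.7261 + 3.6832 × 2.64
ŷ = 28.4497

Step 2: Calculate residual
Residual = 35.12 - 28.4497
Residual = 6.6703

Interpretation: the model underestimates the actual value by 6.6703 at this point (positive residual → observation lies above the fitted line).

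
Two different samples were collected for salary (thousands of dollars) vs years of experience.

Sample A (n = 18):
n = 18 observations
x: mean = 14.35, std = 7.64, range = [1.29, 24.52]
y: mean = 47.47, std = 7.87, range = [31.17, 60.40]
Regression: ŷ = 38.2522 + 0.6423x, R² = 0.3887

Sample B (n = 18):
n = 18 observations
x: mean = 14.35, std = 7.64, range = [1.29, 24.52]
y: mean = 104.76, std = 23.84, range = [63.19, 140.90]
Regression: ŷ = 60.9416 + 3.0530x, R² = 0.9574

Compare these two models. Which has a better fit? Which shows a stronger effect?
Model B has the better fit (R² = 0.9574 vs 0.3887). Model B shows the stronger effect (|β₁| = 3.0530 vs 0.6423).

Model Comparison:

Goodness of fit (R²):
- Model A: R² = 0.3887 → 38.87% of variance in salary explained
- Model B: R² = 0.9574 → 95.74% of variance in salary explained
- 0.9574 > 0.3887 → Model B has the better fit

Strength of effect — compare |β₁|:
- Model A: β₁ = 0.6423 → predicted salary rises 0.6423 thousand dollars per additional year of experience
- Model B: β₁ = 3.0530 → predicted salary rises 3.0530 thousand dollars per additional year of experience
- |0.6423| < |3.0530| → Model B shows the stronger marginal effect

Note: The two samples could reflect different populations, time periods, or measurement quality.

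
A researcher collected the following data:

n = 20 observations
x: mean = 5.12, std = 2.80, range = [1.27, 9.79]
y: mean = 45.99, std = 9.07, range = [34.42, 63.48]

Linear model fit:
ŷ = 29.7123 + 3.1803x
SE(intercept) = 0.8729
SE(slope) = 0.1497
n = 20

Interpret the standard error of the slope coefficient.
SE(β̂₁) = 0.1497 is the estimated standard deviation of the slope estimate across repeated samples; relative to β̂₁ = 3.1803 that is 4.7%, a precise estimate.

SE(β̂₁) = s / √Sxx, where s is the residual standard deviation and Sxx = Σ(x − x̄)². It is the yardstick for how far β̂₁ = 3.1803 could plausibly be from the true slope.

Relative precision:
- SE / |β̂₁| = 0.1497 / 3.1803 = 4.7%
- Rule of thumb (under 20%: precise; 20% to under 50%: moderately precise; 50% or more: imprecise) → precise

Rough 95% range (±2 SE): 3.1803 ± 0.2994 → (2.8809, 3.4797).

What drives SE(β̂₁): wider spread of x values → smaller SE; larger n (here n = 20) → smaller SE; more residual scatter → larger SE.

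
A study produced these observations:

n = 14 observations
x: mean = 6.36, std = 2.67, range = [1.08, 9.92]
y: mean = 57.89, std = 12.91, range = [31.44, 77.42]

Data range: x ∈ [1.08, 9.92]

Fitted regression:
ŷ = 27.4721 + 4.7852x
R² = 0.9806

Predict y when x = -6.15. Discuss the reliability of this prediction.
The equation gives ŷ = -1.9569; however x = -6.15 is 7.23 units below the observed range, so this extrapolated value should not be trusted.

Prediction calculation:
ŷ = 27.4721 + 4.7852 × (-6.15)
ŷ = -1.9569

Reliability:
- Data range: x ∈ [1.08, 9.92]
- Prediction point: x = -6.15 is 7.23 units below the observed range → this is EXTRAPOLATION, not interpolation

Why that matters here:
- R² describes fit only over the sampled x values; it says nothing about behaviour beyond them
- The linear relationship may not hold outside the observed range

A defensible statement: 'if the linear trend continued to x = -6.15, y would be about -1.9569' — the premise is untested.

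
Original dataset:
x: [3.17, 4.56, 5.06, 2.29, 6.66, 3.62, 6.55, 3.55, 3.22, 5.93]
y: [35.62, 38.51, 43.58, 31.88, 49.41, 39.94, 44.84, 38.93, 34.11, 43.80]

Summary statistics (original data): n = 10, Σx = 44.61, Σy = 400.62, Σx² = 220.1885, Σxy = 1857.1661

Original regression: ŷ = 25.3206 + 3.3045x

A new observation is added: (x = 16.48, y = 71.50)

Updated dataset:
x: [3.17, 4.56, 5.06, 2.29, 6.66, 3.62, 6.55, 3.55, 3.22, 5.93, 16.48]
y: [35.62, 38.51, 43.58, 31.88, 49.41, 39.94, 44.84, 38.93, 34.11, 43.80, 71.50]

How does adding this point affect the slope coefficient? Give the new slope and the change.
New slope β₁ = 2.7114 versus 3.3045 before: a change of -0.5931 (-17.9%).

The new point has HIGH LEVERAGE: x = 16.48 is far from the original mean x̄ = 44.61/10 ≈ 4.46 (original range [2.29, 6.66]).

Step 1: Update the sums with the new point (n goes from 10 to 11)
Σx  = 44.61 + 16.48 = 61.09
Σy  = 400.62 + 71.50 = 472.12
Σx² = 220.1885 + 16.48² = 220.1885 + 271.5904 = 491.7789
Σxy = 1857.1661 + 16.48×71.50 = 1857.1661 + 1178.3200 = 3035.4861

Step 2: Recompute the slope with b₁ = (nΣxy − ΣxΣy) / (nΣx² − (Σx)²)
Numerator   = 11×3035.4861 − 61.09×472.12 = 33390.3471 − 28841.8108 = 4548.5363
Denominator = 11×491.7789 − 61.09² = 5409.5679 − 3731.9881 = 1677.5798
b₁(new) = 4548.5363 / 1677.5798 = 2.7114

(Same formula on the original sums: (10×1857.1661 − 44.61×400.62) / (10×220.1885 − 44.61²) = 700.0028 / 211.8329 = 3.3045, matching the given fit.)

Step 3: Change in slope
Δβ₁ = 2.7114 − 3.3045 = -0.5931
Relative change = -0.5931 / 3.3045 × 100% = -17.9%
→ the slope decreases when the point is added.

Because the point sits below the extension of the original line at a high-leverage x, it tilts the fit down.
In practice: investigate whether it comes from the same population as the rest of the sample.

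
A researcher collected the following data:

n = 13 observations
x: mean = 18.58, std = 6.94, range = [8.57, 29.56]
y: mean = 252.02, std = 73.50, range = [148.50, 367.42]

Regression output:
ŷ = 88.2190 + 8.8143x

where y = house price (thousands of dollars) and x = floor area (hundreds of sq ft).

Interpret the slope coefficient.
On average, house price is about 8.8143 thousand dollars higher for every extra hundred sq ft of floor area.

The slope coefficient β₁ = 8.8143 represents the marginal effect of floor area on house price.

Interpretation:
- Floor area up by 1 hundred sq ft → predicted house price increases by 8.8143 thousand dollars
- This is a linear approximation: the same per-unit change is assumed across the whole observed x range
- The sign (+) gives the direction; the magnitude 8.8143 gives the size of the effect per hundred sq ft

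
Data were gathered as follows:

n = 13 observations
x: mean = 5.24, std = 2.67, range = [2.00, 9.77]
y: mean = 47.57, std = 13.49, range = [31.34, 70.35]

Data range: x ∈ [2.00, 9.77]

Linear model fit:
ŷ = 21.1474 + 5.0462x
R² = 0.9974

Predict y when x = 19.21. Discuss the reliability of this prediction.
ŷ = 118.0849, but this is extrapolation (above the data range [2.00, 9.77]) and may be unreliable.

Prediction calculation:
ŷ = 21.1474 + 5.0462 × 19.21
ŷ = 118.0849

Reliability:
- Data range: x ∈ [2.00, 9.77]
- Prediction point: x = 19.21 is 9.44 units above the observed range → this is EXTRAPOLATION, not interpolation

Why that matters here:
- R² describes fit only over the sampled x values; it says nothing about behaviour beyond them
- The standard error of prediction grows with (x − x̄)², and x = 19.21 is far from x̄ = 5.24

Report the number if required, but flag clearly that it is an extrapolation.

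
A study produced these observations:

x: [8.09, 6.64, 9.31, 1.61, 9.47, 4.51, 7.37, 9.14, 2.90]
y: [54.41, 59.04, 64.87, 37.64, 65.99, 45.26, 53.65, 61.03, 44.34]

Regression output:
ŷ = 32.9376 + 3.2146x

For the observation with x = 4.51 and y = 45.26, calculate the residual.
Residual = -2.1754

The residual is the difference between the actual value and the predicted value:

Residual = y - ŷ

Step 1: Calculate predicted value
ŷ = 32.9376 + 3.2146 × 4.51
ŷ = 47.4354

Step 2: Calculate residual
Residual = 45.26 - 47.4354
Residual = -2.1754

Sign check: y < ŷ, so the point is below the line and the fit overestimates here.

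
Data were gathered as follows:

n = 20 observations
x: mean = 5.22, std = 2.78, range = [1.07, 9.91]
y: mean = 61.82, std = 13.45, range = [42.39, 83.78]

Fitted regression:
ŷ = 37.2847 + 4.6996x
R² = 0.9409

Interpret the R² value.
R² = 0.9409 means 94.09% of the variation in y is explained by the linear relationship with x. This indicates a strong fit.

The coefficient of determination R² is the fraction of the total variation in y that the fitted line accounts for.

Here R² = 0.9409:
- Explained: 94.09% of the variation in y
- Unexplained (residual): 100% − 94.09% = 5.91%
- Rule of thumb (below 0.3 weak; 0.3 to below 0.7 moderate; 0.7 and above strong) → strong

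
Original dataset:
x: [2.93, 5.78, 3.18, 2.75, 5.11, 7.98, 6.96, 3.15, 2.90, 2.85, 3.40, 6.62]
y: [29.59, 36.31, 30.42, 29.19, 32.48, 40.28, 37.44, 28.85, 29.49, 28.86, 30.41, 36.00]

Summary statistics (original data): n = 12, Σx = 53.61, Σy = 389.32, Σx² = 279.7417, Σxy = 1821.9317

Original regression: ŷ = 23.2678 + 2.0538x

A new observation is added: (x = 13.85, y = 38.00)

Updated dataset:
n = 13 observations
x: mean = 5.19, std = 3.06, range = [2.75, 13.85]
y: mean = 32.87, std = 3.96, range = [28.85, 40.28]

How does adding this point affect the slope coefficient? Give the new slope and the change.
New slope β₁ = 1.0763 versus 2.0538 before: a change of -0.9775 (-47.6%).

x = 13.85 lies well outside the original x-range [2.75, 7.98] (x̄ ≈ 4.47), so this observation has high leverage and can move the slope substantially.

Step 1: Update the sums with the new point (n goes from 12 to 13)
Σx  = 53.61 + 13.85 = 67.46
Σy  = 389.32 + 38.00 = 427.32
Σx² = 279.7417 + 13.85² = 279.7417 + 191.8225 = 471.5642
Σxy = 1821.9317 + 13.85×38.00 = 1821.9317 + 526.3000 = 2348.2317

Step 2: Recompute the slope with b₁ = (nΣxy − ΣxΣy) / (nΣx² − (Σx)²)
Numerator   = 13×2348.2317 − 67.46×427.32 = 30527.0121 − 28827.0072 = 1700.0049
Denominator = 13×471.5642 − 67.46² = 6130.3346 − 4550.8516 = 1579.4830
b₁(new) = 1700.0049 / 1579.4830 = 1.0763

(Same formula on the original sums: (12×1821.9317 − 53.61×389.32) / (12×279.7417 − 53.61²) = 991.7352 / 482.8683 = 2.0538, matching the given fit.)

Step 3: Change in slope
Δβ₁ = 1.0763 − 2.0538 = -0.9775
Relative change = -0.9775 / 2.0538 × 100% = -47.6%
→ the slope decreases when the point is added.

Because the point sits below the extension of the original line at a high-leverage x, it tilts the fit down.
In practice: check such a point for data-entry or measurement error.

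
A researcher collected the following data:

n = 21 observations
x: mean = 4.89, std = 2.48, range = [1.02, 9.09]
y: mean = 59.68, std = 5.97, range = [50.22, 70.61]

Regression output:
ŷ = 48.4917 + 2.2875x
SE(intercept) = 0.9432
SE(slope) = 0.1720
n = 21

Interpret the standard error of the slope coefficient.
The slope 2.2875 is pinned down to within about ±0.1720 (one SE) by these data — relative uncertainty 7.5%, i.e. precise.

SE(β̂₁) = 0.1720 says: if we drew many samples of n = 21 from the same population and refit each time, the fitted slopes would scatter with a standard deviation of roughly 0.1720 around the true β₁.

Relative precision:
- SE / |β̂₁| = 0.1720 / 2.2875 = 7.5%
- Rule of thumb (under 20%: precise; 20% to under 50%: moderately precise; 50% or more: imprecise) → precise

Link to interval estimation: a confidence interval for β₁ is β̂₁ ± t* × 0.1720, so SE sets the half-width per unit of t*.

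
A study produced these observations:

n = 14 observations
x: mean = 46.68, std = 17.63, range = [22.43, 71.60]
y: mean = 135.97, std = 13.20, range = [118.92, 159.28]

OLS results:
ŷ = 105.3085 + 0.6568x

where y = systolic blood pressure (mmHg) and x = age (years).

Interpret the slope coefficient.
On average, blood pressure is about 0.6568 mmHg higher for every extra year of age.

β₁ = 0.6568 is the change in predicted blood pressure (mmHg) per additional year of age.

Interpretation:
- Age up by 1 year → predicted blood pressure increases by 0.6568 mmHg
- This is a linear approximation: the same per-unit change is assumed across the whole observed x range
- The sign (+) gives the direction; the magnitude 0.6568 gives the size of the effect per year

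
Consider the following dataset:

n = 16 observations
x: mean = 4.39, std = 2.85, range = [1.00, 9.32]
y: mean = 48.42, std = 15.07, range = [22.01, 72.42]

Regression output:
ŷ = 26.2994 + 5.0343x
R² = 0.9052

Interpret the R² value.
The model explains 90.52% of the variance in y (R² = 0.9052), leaving 9.48% unexplained; the fit is strong.

The coefficient of determination R² is the fraction of the total variation in y that the fitted line accounts for.

Here R² = 0.9052:
- Explained: 90.52% of the variation in y
- Unexplained (residual): 100% − 90.52% = 9.48%
- Rule of thumb (below 0.3 weak; 0.3 to below 0.7 moderate; 0.7 and above strong) → strong

Note: R² never decreases when predictors are added, so it should not be used alone to compare models of different size.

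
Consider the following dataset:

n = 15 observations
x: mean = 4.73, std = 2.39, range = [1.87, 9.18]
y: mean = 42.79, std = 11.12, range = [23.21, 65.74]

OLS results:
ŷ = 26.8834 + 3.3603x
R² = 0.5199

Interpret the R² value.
The model explains 51.99% of the variance in y (R² = 0.5199), leaving 48.01% unexplained; the fit is moderate.

R² (coefficient of determination) measures the proportion of variance in y explained by the regression model.

Here R² = 0.5199:
- Explained: 51.99% of the variation in y
- Unexplained (residual): 100% − 51.99% = 48.01%
- Rule of thumb (below 0.3 weak; 0.3 to below 0.7 moderate; 0.7 and above strong) → moderate

Note: R² never decreases when predictors are added, so it should not be used alone to compare models of different size.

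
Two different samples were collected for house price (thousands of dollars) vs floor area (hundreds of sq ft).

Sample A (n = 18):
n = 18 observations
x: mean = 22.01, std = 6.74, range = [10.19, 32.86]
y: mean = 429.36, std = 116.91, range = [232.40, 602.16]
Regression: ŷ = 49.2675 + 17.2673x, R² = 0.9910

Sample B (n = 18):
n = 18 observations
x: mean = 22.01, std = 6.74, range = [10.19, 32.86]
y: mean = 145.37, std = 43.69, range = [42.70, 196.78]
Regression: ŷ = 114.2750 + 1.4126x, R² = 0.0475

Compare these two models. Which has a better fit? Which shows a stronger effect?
Model A has the better fit (R² = 0.9910 vs 0.0475). Model A shows the stronger effect (|β₁| = 17.2673 vs 1.4126).

Model Comparison:

Which explains more variance? (R²)
- Model A: R² = 0.9910 → 99.10% of variance in house price explained
- Model B: R² = 0.0475 → 4.75% of variance in house price explained
- 0.9910 > 0.0475 → Model A has the better fit

Which has the larger per-hundred sq ft effect? (|β₁|)
- Model A: β₁ = 17.2673 → predicted house price rises 17.2673 thousand dollars per additional hundred sq ft of floor area
- Model B: β₁ = 1.4126 → predicted house price rises 1.4126 thousand dollars per additional hundred sq ft of floor area
- |17.2673| > |1.4126| → Model A shows the stronger marginal effect

Note: A better fit (higher R²) doesn't necessarily mean a more important relationship.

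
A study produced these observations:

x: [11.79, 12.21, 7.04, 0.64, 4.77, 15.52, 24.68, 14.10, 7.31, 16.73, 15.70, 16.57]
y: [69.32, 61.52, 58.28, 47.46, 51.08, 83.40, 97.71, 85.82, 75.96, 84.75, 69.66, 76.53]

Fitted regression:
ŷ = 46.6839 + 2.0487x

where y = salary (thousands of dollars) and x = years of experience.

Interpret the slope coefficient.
For each additional year of experience, predicted salary increases by approximately 2.0487 thousand dollars.

β₁ = 2.0487 is the change in predicted salary (thousand dollars) per additional year of experience.

Interpretation:
- Experience up by 1 year → predicted salary increases by 2.0487 thousand dollars
- This is a linear approximation: the same per-unit change is assumed across the whole observed x range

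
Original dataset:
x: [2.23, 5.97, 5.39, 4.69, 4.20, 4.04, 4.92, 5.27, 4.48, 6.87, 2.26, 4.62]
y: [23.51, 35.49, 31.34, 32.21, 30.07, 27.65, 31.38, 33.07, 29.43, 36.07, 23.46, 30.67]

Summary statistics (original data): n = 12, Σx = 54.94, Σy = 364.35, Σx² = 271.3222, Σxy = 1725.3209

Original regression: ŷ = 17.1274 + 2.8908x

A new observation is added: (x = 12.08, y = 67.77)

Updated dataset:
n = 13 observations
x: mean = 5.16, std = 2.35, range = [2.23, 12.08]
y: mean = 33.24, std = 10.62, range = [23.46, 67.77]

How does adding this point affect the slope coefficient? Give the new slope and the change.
The slope changes from 2.8908 to 4.4084 (change of +1.5176, or +52.5%).

The new point has HIGH LEVERAGE: x = 12.08 is far from the original mean x̄ = 54.94/12 ≈ 4.58 (original range [2.23, 6.87]).

Step 1: Update the sums with the new point (n goes from 12 to 13)
Σx  = 54.94 + 12.08 = 67.02
Σy  = 364.35 + 67.77 = 432.12
Σx² = 271.3222 + 12.08² = 271.3222 + 145.9264 = 417.2486
Σxy = 1725.3209 + 12.08×67.77 = 1725.3209 + 818.6616 = 2543.9825

Step 2: Recompute the slope with b₁ = (nΣxy − ΣxΣy) / (nΣx² − (Σx)²)
Numerator   = 13×2543.9825 − 67.02×432.12 = 33071.7725 − 28960.6824 = 4111.0901
Denominator = 13×417.2486 − 67.02² = 5424.2318 − 4491.6804 = 932.5514
b₁(new) = 4111.0901 / 932.5514 = 4.4084

(Same formula on the original sums: (12×1725.3209 − 54.94×364.35) / (12×271.3222 − 54.94²) = 686.4618 / 237.4628 = 2.8908, matching the given fit.)

Step 3: Change in slope
Δβ₁ = 4.4084 − 2.8908 = +1.5176
Relative change = +1.5176 / 2.8908 × 100% = +52.5%
→ the slope increases when the point is added.

A high-leverage point only changes the slope if it is off the original line; here y = 67.77 is above the original trend, so the slope increases.
In practice: check such a point for data-entry or measurement error.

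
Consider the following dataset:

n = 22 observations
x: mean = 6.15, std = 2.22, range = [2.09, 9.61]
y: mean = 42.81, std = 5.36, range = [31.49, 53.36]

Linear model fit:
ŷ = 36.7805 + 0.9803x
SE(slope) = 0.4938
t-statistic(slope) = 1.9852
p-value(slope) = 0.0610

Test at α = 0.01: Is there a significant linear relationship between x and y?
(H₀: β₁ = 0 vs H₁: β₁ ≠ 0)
Since p-value = 0.0610 ≥ α = 0.01, fail to reject H₀ — the slope is not significantly different from 0.

Hypothesis test for the slope coefficient:

H₀: β₁ = 0 (no linear relationship)
H₁: β₁ ≠ 0 (linear relationship exists)

Test statistic: t = β̂₁ / SE(β̂₁) = 0.9803 / 0.4938 = 1.9852

With df = 20, the two-sided p-value for |t| = 1.9852 is 0.0610.

Decision rule: reject H₀ if p-value < α.
p-value = 0.0610 ≥ α = 0.01 → fail to reject H₀.

At α = 0.01 the data do not provide convincing evidence of a nonzero slope.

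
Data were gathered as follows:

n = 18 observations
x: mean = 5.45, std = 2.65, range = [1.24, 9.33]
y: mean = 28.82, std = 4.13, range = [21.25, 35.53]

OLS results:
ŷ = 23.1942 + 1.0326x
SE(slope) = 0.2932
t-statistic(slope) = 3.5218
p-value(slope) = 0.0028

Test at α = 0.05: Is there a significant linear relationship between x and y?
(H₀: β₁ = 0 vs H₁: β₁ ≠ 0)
Reject H₀: p-value = 0.0028 < α = 0.05. The linear relationship is significant at the 5% level.

Hypothesis test for the slope coefficient:

H₀: β₁ = 0 (no linear relationship)
H₁: β₁ ≠ 0 (linear relationship exists)

Test statistic: t = β̂₁ / SE(β̂₁) = 1.0326 / 0.2932 = 3.5218

With df = 16, the two-sided p-value for |t| = 3.5218 is 0.0028.

Decision rule: reject H₀ if p-value < α.
p-value = 0.0028 < α = 0.05 → reject H₀.

There is sufficient evidence at the 5% significance level to conclude that a linear relationship exists between x and y.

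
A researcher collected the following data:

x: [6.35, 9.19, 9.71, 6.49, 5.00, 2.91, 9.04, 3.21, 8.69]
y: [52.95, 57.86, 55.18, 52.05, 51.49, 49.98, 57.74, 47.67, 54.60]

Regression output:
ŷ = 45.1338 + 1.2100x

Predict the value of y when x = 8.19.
ŷ = 55.0437

x = 8.19 lies inside the observed range [2.91, 9.71], so the fitted equation applies directly:

ŷ = 45.1338 + 1.2100 × 8.19
ŷ = 45.1338 + 9.9099
ŷ = 55.0437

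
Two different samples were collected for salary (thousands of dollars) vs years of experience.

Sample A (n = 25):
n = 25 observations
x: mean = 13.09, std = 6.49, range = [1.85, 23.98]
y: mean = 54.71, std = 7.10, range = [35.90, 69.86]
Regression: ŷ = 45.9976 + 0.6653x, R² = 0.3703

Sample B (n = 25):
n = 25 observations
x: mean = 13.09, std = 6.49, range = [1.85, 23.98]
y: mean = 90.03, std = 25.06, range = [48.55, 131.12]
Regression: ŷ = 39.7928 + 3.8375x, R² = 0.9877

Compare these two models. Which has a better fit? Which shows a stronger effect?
Model B has the better fit (R² = 0.9877 vs 0.3703). Model B shows the stronger effect (|β₁| = 3.8375 vs 0.6653).

Model Comparison:

Goodness of fit (R²):
- Model A: R² = 0.3703 → 37.03% of variance in salary explained
- Model B: R² = 0.9877 → 98.77% of variance in salary explained
- 0.9877 > 0.3703 → Model B has the better fit

Effect size (slope magnitude):
- Model A: β₁ = 0.6653 → predicted salary rises 0.6653 thousand dollars per additional year of experience
- Model B: β₁ = 3.8375 → predicted salary rises 3.8375 thousand dollars per additional year of experience
- |0.6653| < |3.8375| → Model B shows the stronger marginal effect

Note: The two samples could reflect different populations, time periods, or measurement quality.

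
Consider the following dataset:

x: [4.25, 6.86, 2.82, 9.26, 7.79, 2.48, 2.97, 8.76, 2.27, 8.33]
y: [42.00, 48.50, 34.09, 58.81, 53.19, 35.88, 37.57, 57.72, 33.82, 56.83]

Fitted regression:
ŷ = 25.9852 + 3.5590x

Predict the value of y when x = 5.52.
ŷ = 45.6309

x = 5.52 lies inside the observed range [2.27, 9.26], so the fitted equation applies directly:

ŷ = 25.9852 + 3.5590 × 5.52
ŷ = 25.9852 + 19.6457
ŷ = 45.6309

This is a point prediction; actual observations scatter around it by roughly the residual standard deviation.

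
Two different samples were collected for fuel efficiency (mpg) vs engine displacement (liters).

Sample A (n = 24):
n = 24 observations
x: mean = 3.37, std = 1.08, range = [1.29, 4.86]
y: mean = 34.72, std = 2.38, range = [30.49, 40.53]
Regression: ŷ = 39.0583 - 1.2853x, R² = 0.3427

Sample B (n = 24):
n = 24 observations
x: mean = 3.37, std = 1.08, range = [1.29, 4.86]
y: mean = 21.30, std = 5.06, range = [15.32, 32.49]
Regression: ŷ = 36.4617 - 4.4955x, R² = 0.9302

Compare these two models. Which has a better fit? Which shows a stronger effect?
Model B has the better fit (R² = 0.9302 vs 0.3427). Model B shows the stronger effect (|β₁| = 4.4955 vs 1.2853).

Model Comparison:

Which explains more variance? (R²)
- Model A: R² = 0.3427 → 34.27% of variance in fuel efficiency explained
- Model B: R² = 0.9302 → 93.02% of variance in fuel efficiency explained
- 0.9302 > 0.3427 → Model B has the better fit

Strength of effect — compare |β₁|:
- Model A: β₁ = -1.2853 → predicted fuel efficiency falls 1.2853 mpg per additional liter of engine displacement
- Model B: β₁ = -4.4955 → predicted fuel efficiency falls 4.4955 mpg per additional liter of engine displacement
- |-1.2853| < |-4.4955| → Model B shows the stronger marginal effect

Note: The two samples could reflect different populations, time periods, or measurement quality.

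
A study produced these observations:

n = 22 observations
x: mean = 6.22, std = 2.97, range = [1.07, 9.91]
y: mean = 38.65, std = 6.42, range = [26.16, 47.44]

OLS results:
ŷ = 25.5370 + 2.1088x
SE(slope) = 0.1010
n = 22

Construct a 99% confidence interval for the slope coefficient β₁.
The 99% CI for β₁ is (1.8214, 2.3962)

Confidence interval for the slope:

The 99% CI for β₁ is: β̂₁ ± t*(α/2, n-2) × SE(β̂₁)

Step 1: Find critical t-value
- Confidence level = 0.99
- Degrees of freedom = n - 2 = 22 - 2 = 20
- t*(α/2, 20) = 2.8453

Step 2: Calculate margin of error
Margin = 2.8453 × 0.1010 = 0.2874

Step 3: Construct interval
CI = 2.1088 ± 0.2874
CI = (1.8214, 2.3962)

Interpretation: intervals built this way capture the true β₁ in 99% of repeated samples; here the plausible range for the per-unit effect of x on y is 1.8214 to 2.3962.
The interval does not include 0, suggesting a significant linear relationship.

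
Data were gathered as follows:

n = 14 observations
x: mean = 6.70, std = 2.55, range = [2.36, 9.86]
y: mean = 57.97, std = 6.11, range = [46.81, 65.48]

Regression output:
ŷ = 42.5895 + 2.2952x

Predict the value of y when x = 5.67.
ŷ = 55.6033

Plug x = 5.67 into the fitted line:

ŷ = 42.5895 + 2.2952 × 5.67
ŷ = 42.5895 + 13.0138
ŷ = 55.6033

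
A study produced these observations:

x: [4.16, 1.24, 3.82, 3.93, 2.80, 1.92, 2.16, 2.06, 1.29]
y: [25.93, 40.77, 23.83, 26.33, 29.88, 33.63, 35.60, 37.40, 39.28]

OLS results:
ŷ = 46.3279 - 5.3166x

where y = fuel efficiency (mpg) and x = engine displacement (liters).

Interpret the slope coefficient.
On average, fuel efficiency is about 5.3166 mpg lower for every extra liter of engine displacement.

The slope β₁ = -5.3166 gives the rate at which the fitted fuel efficiency changes with engine displacement.

Interpretation:
- Engine displacement up by 1 liter → predicted fuel efficiency decreases by 5.3166 mpg
- The effect is assumed constant over the observed range of x (linearity)
- The sign (−) gives the direction; the magnitude 5.3166 gives the size of the effect per liter

(β₀ = 46.3279 is the fitted value at x = 0 and is not part of the slope interpretation.)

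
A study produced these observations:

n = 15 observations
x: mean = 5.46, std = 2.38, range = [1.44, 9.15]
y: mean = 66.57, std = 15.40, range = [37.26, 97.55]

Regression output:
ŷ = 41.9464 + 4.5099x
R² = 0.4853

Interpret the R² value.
The model explains 48.53% of the variance in y (R² = 0.4853), leaving 51.47% unexplained; the fit is moderate.

The coefficient of determination R² is the fraction of the total variation in y that the fitted line accounts for.

Here R² = 0.4853:
- Explained: 48.53% of the variation in y
- Unexplained (residual): 100% − 48.53% = 51.47%
- Rule of thumb (below 0.3 weak; 0.3 to below 0.7 moderate; 0.7 and above strong) → moderate

Note: R² says nothing about causation, and a high R² does not by itself mean the linear form is appropriate — check the residuals.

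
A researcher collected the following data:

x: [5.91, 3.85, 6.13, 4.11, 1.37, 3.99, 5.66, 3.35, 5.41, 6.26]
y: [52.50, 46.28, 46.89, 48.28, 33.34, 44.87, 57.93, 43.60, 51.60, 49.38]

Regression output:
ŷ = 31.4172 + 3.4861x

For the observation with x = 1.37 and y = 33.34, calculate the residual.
Residual = -2.8532

The residual is the difference between the actual value and the predicted value:

Residual = y - ŷ

Step 1: Calculate predicted value
ŷ = 31.4172 + 3.4861 × 1.37
ŷ = 36.1932

Step 2: Calculate residual
Residual = 33.34 - 36.1932
Residual = -2.8532

Sign check: y < ŷ, so the point is below the line and the fit overestimates here.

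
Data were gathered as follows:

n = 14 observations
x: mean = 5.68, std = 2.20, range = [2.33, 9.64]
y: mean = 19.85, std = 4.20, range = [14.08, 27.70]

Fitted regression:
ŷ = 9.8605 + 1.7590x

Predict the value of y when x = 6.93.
ŷ = 22.0504

To predict y for x = 6.93, substitute into the regression equation:

ŷ = 9.8605 + 1.7590 × 6.93
ŷ = 9.8605 + 12.1899
ŷ = 22.0504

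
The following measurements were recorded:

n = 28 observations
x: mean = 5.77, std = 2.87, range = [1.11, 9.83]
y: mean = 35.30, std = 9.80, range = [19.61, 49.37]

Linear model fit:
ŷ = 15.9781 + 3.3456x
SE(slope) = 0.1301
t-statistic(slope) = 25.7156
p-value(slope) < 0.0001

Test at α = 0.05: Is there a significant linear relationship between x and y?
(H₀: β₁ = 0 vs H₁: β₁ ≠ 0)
Since p-value < 0.0001 < α = 0.05, reject H₀ — the slope is significantly different from 0.

Hypothesis test for the slope coefficient:

H₀: β₁ = 0 (no linear relationship)
H₁: β₁ ≠ 0 (linear relationship exists)

Test statistic: t = β̂₁ / SE(β̂₁) = 3.3456 / 0.1301 = 25.7156

p < 0.0001: how often a slope estimate this far from 0 (in SE units) would arise by chance if β₁ were truly 0.

Decision rule: reject H₀ if p-value < α.
p-value < 0.0001 < α = 0.05 → reject H₀.

At α = 0.05 the data do provide convincing evidence of a nonzero slope.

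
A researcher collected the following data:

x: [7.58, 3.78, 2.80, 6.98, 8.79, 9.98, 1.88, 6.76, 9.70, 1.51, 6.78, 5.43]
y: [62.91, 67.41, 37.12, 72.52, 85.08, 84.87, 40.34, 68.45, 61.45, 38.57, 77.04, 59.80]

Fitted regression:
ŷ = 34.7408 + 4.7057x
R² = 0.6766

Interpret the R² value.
The model explains 67.66% of the variance in y (R² = 0.6766), leaving 32.34% unexplained; the fit is moderate.

R² = 1 − SS_res/SS_tot compares the residual scatter to the total scatter of y about its mean.

Here R² = 0.6766:
- Explained: 67.66% of the variation in y
- Unexplained (residual): 100% − 67.66% = 32.34%
- Rule of thumb (below 0.3 weak; 0.3 to below 0.7 moderate; 0.7 and above strong) → moderate

Note: R² never decreases when predictors are added, so it should not be used alone to compare models of different size.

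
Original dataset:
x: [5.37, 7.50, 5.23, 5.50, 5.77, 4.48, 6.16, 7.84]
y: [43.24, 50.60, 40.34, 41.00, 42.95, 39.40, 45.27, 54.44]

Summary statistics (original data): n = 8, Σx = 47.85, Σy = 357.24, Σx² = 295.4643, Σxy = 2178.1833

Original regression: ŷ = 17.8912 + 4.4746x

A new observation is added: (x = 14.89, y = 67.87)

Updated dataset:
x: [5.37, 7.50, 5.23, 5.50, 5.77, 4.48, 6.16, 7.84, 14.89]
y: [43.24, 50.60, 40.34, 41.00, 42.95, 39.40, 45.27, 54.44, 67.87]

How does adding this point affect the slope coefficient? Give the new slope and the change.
Adding the point moves β₁ from 4.4746 to 2.8227, i.e. it decreases by 1.6519 (-36.9%).

The new point has HIGH LEVERAGE: x = 14.89 is far from the original mean x̄ = 47.85/8 ≈ 5.98 (original range [4.48, 7.84]).

Step 1: Update the sums with the new point (n goes from 8 to 9)
Σx  = 47.85 + 14.89 = 62.74
Σy  = 357.24 + 67.87 = 425.11
Σx² = 295.4643 + 14.89² = 295.4643 + 221.7121 = 517.1764
Σxy = 2178.1833 + 14.89×67.87 = 2178.1833 + 1010.5843 = 3188.7676

Step 2: Recompute the slope with b₁ = (nΣxy − ΣxΣy) / (nΣx² − (Σx)²)
Numerator   = 9×3188.7676 − 62.74×425.11 = 28698.9084 − 26671.4014 = 2027.5070
Denominator = 9×517.1764 − 62.74² = 4654.5876 − 3936.3076 = 718.2800
b₁(new) = 2027.5070 / 718.2800 = 2.8227

(Same formula on the original sums: (8×2178.1833 − 47.85×357.24) / (8×295.4643 − 47.85²) = 331.5324 / 74.0919 = 4.4746, matching the given fit.)

Step 3: Change in slope
Δβ₁ = 2.8227 − 4.4746 = -1.6519
Relative change = -1.6519 / 4.4746 × 100% = -36.9%
→ the slope decreases when the point is added.

A high-leverage point only changes the slope if it is off the original line; here y = 67.87 is below the original trend, so the slope decreases.
In practice: check such a point for data-entry or measurement error; examine leverage (hᵢ) and Cook's distance rather than deleting it automatically.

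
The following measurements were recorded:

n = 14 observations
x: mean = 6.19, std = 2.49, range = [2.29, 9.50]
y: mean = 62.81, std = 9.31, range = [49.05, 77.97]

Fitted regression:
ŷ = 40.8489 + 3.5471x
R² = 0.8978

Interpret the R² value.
R² = 0.8978 means 89.78% of the variation in y is explained by the linear relationship with x. This indicates a strong fit.

R² (coefficient of determination) measures the proportion of variance in y explained by the regression model.

Here R² = 0.8978:
- Explained: 89.78% of the variation in y
- Unexplained (residual): 100% − 89.78% = 10.22%
- Rule of thumb (below 0.3 weak; 0.3 to below 0.7 moderate; 0.7 and above strong) → strong

Note: R² says nothing about causation, and a high R² does not by itself mean the linear form is appropriate — check the residuals.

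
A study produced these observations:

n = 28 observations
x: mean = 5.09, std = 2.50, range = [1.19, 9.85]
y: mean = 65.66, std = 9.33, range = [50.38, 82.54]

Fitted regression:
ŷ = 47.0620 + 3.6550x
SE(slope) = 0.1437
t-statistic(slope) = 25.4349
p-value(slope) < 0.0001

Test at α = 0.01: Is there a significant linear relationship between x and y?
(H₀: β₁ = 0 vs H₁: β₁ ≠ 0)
Reject H₀: p-value < 0.0001 < α = 0.01. The linear relationship is significant at the 1% level.

Hypothesis test for the slope coefficient:

H₀: β₁ = 0 (no linear relationship)
H₁: β₁ ≠ 0 (linear relationship exists)

Test statistic: t = β̂₁ / SE(β̂₁) = 3.6550 / 0.1437 = 25.4349

p < 0.0001: how often a slope estimate this far from 0 (in SE units) would arise by chance if β₁ were truly 0.

Decision rule: reject H₀ if p-value < α.
p-value < 0.0001 < α = 0.01 → reject H₀.

There is sufficient evidence at the 1% significance level to conclude that a linear relationship exists between x and y.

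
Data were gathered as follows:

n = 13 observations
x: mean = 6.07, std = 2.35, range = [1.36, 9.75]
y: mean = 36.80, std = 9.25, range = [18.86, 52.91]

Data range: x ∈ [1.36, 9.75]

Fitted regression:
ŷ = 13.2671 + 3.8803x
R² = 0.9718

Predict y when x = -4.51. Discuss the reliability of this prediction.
The equation gives ŷ = -4.2331; however x = -4.51 is 5.87 units below the observed range, so this extrapolated value should not be trusted.

Prediction calculation:
ŷ = 13.2671 + 3.8803 × (-4.51)
ŷ = -4.2331

Reliability:
- Data range: x ∈ [1.36, 9.75]
- Prediction point: x = -4.51 is 5.87 units below the observed range → this is EXTRAPOLATION, not interpolation

Why that matters here:
- R² describes fit only over the sampled x values; it says nothing about behaviour beyond them
- The linear relationship may not hold outside the observed range

The R² = 0.9718 only validates the fit within [1.36, 9.75]; treat ŷ = -4.2331 with caution.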